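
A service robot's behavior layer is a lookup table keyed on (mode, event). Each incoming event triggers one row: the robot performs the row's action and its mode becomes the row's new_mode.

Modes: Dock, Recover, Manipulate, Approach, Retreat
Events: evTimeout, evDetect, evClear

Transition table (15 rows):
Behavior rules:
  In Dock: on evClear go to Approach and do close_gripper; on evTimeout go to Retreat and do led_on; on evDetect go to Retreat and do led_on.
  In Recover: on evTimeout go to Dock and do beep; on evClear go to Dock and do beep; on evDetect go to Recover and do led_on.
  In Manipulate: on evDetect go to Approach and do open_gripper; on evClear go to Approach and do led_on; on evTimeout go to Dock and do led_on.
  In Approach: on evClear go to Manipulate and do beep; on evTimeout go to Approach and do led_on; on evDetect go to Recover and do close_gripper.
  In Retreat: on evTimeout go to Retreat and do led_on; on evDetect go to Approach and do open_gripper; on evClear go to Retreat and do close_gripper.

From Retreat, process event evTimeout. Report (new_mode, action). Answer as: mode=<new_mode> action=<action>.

mode=Retreat action=led_on

current mode = Retreat; filter table to that mode:
  (Retreat, evTimeout) → (Retreat, led_on)  ← event matches
  (Retreat, evDetect) → (Approach, open_gripper)
  (Retreat, evClear) → (Retreat, close_gripper)
event = evTimeout selects (Retreat, led_on)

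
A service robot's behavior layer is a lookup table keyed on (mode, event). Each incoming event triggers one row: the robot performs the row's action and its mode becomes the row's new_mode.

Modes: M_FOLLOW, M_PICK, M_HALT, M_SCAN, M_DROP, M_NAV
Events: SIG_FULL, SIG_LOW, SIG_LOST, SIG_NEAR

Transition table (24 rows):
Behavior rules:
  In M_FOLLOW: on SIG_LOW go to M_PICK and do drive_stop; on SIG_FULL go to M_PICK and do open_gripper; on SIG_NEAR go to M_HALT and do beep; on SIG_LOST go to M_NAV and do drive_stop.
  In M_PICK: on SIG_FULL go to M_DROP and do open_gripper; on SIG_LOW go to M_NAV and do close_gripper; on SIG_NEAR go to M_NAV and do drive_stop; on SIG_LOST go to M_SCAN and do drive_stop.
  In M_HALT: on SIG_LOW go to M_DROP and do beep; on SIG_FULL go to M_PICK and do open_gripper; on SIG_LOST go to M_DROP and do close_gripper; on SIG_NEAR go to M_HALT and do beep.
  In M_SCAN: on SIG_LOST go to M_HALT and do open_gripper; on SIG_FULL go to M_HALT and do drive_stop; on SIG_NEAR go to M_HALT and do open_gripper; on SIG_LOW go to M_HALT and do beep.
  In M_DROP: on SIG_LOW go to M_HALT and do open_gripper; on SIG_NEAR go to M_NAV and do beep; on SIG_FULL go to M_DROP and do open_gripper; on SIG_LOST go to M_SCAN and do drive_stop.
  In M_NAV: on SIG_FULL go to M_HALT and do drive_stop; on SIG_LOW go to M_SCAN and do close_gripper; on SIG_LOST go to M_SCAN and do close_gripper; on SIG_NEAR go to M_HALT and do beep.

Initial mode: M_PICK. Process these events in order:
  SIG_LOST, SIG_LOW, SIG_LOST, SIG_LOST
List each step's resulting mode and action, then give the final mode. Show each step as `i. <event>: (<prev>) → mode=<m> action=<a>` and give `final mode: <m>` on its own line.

1. SIG_LOST: (M_PICK) → mode=M_SCAN action=drive_stop
2. SIG_LOW: (M_SCAN) → mode=M_HALT action=beep
3. SIG_LOST: (M_HALT) → mode=M_DROP action=close_gripper
4. SIG_LOST: (M_DROP) → mode=M_SCAN action=drive_stop

final mode: M_SCAN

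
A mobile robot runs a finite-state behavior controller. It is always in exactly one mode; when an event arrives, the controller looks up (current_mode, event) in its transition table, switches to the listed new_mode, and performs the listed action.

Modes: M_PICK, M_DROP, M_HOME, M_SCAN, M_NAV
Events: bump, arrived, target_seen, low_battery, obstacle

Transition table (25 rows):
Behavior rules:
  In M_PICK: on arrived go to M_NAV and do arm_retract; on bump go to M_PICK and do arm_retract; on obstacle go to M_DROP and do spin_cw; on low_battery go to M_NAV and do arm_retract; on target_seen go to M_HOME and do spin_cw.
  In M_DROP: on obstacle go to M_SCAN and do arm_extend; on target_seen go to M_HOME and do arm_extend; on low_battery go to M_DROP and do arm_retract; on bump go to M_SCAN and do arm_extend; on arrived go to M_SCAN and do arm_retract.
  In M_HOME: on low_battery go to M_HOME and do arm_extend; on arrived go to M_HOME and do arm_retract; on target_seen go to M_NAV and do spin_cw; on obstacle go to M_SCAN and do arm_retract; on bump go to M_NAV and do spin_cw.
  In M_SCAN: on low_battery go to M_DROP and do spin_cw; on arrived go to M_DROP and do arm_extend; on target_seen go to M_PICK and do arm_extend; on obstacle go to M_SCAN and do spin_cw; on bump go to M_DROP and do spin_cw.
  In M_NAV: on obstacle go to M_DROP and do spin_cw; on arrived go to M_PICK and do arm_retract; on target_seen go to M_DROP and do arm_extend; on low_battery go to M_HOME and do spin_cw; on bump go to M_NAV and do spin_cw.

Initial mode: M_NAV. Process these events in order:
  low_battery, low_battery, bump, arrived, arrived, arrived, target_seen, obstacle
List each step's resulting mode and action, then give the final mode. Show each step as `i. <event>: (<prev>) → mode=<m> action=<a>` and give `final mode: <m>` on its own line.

1. low_battery: (M_NAV) → mode=M_HOME action=spin_cw
2. low_battery: (M_HOME) → mode=M_HOME action=arm_extend
3. bump: (M_HOME) → mode=M_NAV action=spin_cw
4. arrived: (M_NAV) → mode=M_PICK action=arm_retract
5. arrived: (M_PICK) → mode=M_NAV action=arm_retract
6. arrived: (M_NAV) → mode=M_PICK action=arm_retract
7. target_seen: (M_PICK) → mode=M_HOME action=spin_cw
8. obstacle: (M_HOME) → mode=M_SCAN action=arm_retract

final mode: M_SCAN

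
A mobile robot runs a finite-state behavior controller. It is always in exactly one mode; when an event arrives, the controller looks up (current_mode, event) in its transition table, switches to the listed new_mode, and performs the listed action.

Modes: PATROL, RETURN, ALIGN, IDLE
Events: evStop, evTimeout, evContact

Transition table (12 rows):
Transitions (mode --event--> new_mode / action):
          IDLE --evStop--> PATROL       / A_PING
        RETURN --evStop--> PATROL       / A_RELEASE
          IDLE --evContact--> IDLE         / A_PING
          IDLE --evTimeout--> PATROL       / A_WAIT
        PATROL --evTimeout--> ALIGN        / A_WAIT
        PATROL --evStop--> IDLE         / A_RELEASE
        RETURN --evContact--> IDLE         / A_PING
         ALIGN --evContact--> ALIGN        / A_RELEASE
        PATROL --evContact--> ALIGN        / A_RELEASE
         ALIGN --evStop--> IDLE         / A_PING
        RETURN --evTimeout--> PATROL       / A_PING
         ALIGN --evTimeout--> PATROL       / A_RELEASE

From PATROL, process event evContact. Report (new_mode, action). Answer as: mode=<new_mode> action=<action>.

mode=ALIGN action=A_RELEASE

current mode = PATROL; filter table to that mode:
  (PATROL, evTimeout) → (ALIGN, A_WAIT)
  (PATROL, evStop) → (IDLE, A_RELEASE)
  (PATROL, evContact) → (ALIGN, A_RELEASE)  ← event matches
event = evContact selects (ALIGN, A_RELEASE)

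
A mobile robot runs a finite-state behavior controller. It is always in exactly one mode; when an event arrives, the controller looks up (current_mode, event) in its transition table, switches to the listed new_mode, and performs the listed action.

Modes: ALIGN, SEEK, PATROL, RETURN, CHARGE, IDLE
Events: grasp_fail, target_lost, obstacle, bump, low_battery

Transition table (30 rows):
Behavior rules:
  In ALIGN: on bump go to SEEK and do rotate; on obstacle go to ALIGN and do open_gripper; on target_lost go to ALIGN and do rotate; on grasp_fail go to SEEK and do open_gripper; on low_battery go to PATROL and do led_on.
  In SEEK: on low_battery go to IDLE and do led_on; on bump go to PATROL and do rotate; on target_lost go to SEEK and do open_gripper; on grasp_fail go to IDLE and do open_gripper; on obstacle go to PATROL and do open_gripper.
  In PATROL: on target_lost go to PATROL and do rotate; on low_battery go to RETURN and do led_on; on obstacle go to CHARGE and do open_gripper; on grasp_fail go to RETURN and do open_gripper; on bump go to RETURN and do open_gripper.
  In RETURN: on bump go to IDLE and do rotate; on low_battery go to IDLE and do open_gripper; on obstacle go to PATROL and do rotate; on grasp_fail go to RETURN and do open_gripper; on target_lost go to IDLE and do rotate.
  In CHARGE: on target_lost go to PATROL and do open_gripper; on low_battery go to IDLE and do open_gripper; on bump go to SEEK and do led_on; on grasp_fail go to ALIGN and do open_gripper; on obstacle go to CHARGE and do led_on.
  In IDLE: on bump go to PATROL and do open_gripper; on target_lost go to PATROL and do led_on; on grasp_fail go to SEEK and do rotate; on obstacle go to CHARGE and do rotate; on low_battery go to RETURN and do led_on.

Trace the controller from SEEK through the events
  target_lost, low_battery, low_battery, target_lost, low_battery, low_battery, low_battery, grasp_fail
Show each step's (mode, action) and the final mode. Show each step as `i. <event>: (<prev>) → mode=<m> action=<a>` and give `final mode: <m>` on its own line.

final mode: RETURN

1. target_lost: (SEEK) → mode=SEEK action=open_gripper
2. low_battery: (SEEK) → mode=IDLE action=led_on
3. low_battery: (IDLE) → mode=RETURN action=led_on
4. target_lost: (RETURN) → mode=IDLE action=rotate
5. low_battery: (IDLE) → mode=RETURN action=led_on
6. low_battery: (RETURN) → mode=IDLE action=open_gripper
7. low_battery: (IDLE) → mode=RETURN action=led_on
8. grasp_fail: (RETURN) → mode=RETURN action=open_gripper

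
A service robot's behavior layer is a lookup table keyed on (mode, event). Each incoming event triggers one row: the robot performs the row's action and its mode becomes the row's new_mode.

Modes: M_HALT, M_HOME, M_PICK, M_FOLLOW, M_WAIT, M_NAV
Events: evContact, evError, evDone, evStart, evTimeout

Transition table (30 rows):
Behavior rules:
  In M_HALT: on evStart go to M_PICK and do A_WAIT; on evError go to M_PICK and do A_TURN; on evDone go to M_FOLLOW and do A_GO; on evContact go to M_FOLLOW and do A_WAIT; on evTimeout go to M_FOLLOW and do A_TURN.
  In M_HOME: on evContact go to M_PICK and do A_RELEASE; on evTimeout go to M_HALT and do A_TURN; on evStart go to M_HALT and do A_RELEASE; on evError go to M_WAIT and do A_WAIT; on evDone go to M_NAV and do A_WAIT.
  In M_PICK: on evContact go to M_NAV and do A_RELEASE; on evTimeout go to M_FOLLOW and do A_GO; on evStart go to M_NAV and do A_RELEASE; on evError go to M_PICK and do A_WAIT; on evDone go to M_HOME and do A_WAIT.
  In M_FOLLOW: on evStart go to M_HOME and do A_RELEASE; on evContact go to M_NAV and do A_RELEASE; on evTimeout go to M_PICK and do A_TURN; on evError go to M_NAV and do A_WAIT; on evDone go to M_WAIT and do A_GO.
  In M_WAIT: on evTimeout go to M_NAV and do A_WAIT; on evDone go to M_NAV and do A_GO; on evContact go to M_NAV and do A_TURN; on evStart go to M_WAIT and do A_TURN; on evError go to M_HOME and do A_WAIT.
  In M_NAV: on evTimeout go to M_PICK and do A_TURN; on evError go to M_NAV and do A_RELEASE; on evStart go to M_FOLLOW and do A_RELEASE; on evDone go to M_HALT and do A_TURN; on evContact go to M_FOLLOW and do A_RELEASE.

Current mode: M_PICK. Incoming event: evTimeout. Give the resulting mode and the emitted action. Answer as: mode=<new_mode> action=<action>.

mode=M_FOLLOW action=A_GO

current mode = M_PICK; filter table to that mode:
  (M_PICK, evContact) → (M_NAV, A_RELEASE)
  (M_PICK, evTimeout) → (M_FOLLOW, A_GO)  ← event matches
  (M_PICK, evStart) → (M_NAV, A_RELEASE)
  (M_PICK, evError) → (M_PICK, A_WAIT)
  (M_PICK, evDone) → (M_HOME, A_WAIT)
event = evTimeout selects (M_FOLLOW, A_GO)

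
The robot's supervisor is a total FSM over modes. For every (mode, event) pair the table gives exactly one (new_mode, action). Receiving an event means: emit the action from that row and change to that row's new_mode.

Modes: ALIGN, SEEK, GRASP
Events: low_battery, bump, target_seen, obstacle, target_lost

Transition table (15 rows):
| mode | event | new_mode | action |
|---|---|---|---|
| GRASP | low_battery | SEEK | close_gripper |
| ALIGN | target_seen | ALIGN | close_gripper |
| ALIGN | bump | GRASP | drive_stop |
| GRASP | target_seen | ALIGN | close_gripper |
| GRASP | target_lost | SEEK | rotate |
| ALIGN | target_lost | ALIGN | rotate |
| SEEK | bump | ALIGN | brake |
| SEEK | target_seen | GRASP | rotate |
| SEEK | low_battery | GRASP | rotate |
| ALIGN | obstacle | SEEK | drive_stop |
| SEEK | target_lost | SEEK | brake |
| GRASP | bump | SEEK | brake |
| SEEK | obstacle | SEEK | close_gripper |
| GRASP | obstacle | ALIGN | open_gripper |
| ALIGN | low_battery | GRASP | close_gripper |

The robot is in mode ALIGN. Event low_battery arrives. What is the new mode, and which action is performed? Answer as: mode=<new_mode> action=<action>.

mode=GRASP action=close_gripper

current mode = ALIGN; filter table to that mode:
  (ALIGN, target_seen) → (ALIGN, close_gripper)
  (ALIGN, bump) → (GRASP, drive_stop)
  (ALIGN, target_lost) → (ALIGN, rotate)
  (ALIGN, obstacle) → (SEEK, drive_stop)
  (ALIGN, low_battery) → (GRASP, close_gripper)  ← event matches
event = low_battery selects (GRASP, close_gripper)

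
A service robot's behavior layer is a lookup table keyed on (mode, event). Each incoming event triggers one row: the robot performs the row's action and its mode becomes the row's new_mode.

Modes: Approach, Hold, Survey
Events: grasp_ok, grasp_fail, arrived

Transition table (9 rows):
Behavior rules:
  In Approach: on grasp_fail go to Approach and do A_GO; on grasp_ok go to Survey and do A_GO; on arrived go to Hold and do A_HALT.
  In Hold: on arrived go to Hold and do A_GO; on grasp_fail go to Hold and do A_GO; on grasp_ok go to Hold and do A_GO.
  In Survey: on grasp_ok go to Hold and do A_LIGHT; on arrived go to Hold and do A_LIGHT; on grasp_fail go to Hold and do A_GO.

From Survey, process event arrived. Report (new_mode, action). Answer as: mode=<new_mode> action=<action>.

current mode = Survey; filter table to that mode:
  (Survey, grasp_ok) → (Hold, A_LIGHT)
  (Survey, arrived) → (Hold, A_LIGHT)  ← event matches
  (Survey, grasp_fail) → (Hold, A_GO)
event = arrived selects (Hold, A_LIGHT)

mode=Hold action=A_LIGHT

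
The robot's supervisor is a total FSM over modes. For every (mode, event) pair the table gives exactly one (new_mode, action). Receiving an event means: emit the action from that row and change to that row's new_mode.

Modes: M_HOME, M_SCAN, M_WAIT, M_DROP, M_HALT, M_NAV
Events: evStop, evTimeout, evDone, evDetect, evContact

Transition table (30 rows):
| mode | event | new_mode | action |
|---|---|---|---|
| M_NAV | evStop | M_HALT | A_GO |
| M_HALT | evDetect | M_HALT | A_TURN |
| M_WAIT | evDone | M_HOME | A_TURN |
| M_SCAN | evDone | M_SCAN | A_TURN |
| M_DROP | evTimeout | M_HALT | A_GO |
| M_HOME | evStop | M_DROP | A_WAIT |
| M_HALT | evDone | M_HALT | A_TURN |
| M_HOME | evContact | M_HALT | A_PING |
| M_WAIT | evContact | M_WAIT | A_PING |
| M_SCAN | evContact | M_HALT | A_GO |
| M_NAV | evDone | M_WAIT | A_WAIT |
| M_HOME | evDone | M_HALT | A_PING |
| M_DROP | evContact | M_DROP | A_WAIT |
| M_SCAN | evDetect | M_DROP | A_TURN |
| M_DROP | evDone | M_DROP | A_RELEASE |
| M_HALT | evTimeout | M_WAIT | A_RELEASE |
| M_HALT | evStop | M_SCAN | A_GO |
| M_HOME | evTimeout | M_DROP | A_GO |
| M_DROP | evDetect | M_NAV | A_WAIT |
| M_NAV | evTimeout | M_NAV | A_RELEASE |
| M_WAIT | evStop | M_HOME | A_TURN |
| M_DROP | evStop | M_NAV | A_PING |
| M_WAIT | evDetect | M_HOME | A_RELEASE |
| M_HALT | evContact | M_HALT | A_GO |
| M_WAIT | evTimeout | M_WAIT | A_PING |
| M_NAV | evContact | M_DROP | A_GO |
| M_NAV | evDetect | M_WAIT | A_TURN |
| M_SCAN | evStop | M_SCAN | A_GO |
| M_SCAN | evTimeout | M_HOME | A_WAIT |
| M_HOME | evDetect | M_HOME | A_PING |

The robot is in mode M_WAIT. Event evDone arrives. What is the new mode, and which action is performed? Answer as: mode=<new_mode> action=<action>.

current mode = M_WAIT; filter table to that mode:
  (M_WAIT, evDone) → (M_HOME, A_TURN)  ← event matches
  (M_WAIT, evContact) → (M_WAIT, A_PING)
  (M_WAIT, evStop) → (M_HOME, A_TURN)
  (M_WAIT, evDetect) → (M_HOME, A_RELEASE)
  (M_WAIT, evTimeout) → (M_WAIT, A_PING)
event = evDone selects (M_HOME, A_TURN)

mode=M_HOME action=A_TURN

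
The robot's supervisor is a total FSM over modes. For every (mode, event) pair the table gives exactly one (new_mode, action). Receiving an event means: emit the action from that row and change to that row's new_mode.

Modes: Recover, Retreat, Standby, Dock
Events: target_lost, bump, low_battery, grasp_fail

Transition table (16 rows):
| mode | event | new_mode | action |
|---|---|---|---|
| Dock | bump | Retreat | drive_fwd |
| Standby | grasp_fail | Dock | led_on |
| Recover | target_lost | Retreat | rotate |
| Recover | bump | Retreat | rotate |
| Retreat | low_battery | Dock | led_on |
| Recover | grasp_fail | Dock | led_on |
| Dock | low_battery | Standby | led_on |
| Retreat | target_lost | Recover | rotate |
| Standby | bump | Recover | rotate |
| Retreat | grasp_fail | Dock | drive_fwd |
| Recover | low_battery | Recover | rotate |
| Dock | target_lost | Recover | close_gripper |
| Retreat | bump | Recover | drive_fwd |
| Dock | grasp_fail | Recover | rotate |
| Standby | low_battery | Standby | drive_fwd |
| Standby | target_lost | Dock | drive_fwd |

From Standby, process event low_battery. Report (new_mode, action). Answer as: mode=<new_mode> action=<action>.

mode=Standby action=drive_fwd

current mode = Standby; filter table to that mode:
  (Standby, grasp_fail) → (Dock, led_on)
  (Standby, bump) → (Recover, rotate)
  (Standby, low_battery) → (Standby, drive_fwd)  ← event matches
  (Standby, target_lost) → (Dock, drive_fwd)
event = low_battery selects (Standby, drive_fwd)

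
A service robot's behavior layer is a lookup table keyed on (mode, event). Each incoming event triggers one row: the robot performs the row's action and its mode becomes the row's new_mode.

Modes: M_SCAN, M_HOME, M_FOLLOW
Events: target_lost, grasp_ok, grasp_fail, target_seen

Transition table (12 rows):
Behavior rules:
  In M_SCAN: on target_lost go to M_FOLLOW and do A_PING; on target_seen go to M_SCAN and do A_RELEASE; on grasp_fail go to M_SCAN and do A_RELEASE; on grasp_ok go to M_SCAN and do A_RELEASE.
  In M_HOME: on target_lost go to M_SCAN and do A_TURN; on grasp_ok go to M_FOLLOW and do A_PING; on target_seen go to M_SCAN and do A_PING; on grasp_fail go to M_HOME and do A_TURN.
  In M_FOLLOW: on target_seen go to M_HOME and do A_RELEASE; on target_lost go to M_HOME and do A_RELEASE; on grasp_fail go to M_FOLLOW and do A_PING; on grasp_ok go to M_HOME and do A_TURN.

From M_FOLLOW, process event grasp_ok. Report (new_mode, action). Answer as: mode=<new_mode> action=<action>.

current mode = M_FOLLOW; filter table to that mode:
  (M_FOLLOW, target_seen) → (M_HOME, A_RELEASE)
  (M_FOLLOW, target_lost) → (M_HOME, A_RELEASE)
  (M_FOLLOW, grasp_fail) → (M_FOLLOW, A_PING)
  (M_FOLLOW, grasp_ok) → (M_HOME, A_TURN)  ← event matches
event = grasp_ok selects (M_HOME, A_TURN)

mode=M_HOME action=A_TURN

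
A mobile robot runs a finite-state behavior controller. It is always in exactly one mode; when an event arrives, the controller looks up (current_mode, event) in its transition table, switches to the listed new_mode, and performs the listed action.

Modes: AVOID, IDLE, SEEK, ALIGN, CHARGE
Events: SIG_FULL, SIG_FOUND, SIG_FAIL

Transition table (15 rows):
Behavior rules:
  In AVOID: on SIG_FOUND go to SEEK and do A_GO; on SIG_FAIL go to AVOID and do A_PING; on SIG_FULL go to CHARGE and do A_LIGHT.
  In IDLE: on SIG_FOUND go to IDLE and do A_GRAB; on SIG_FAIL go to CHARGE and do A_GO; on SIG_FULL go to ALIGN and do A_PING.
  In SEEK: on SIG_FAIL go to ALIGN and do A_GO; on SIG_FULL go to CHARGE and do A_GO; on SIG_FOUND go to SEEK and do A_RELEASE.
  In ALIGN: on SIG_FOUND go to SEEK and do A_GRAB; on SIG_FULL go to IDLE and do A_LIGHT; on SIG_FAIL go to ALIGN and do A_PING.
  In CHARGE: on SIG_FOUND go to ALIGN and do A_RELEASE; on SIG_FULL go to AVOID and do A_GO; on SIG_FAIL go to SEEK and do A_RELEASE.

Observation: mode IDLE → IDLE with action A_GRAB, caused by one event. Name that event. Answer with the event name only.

try SIG_FULL: (IDLE, SIG_FULL) → (ALIGN, A_PING)
try SIG_FOUND: (IDLE, SIG_FOUND) → (IDLE, A_GRAB)  ← matches
try SIG_FAIL: (IDLE, SIG_FAIL) → (CHARGE, A_GO)

SIG_FOUND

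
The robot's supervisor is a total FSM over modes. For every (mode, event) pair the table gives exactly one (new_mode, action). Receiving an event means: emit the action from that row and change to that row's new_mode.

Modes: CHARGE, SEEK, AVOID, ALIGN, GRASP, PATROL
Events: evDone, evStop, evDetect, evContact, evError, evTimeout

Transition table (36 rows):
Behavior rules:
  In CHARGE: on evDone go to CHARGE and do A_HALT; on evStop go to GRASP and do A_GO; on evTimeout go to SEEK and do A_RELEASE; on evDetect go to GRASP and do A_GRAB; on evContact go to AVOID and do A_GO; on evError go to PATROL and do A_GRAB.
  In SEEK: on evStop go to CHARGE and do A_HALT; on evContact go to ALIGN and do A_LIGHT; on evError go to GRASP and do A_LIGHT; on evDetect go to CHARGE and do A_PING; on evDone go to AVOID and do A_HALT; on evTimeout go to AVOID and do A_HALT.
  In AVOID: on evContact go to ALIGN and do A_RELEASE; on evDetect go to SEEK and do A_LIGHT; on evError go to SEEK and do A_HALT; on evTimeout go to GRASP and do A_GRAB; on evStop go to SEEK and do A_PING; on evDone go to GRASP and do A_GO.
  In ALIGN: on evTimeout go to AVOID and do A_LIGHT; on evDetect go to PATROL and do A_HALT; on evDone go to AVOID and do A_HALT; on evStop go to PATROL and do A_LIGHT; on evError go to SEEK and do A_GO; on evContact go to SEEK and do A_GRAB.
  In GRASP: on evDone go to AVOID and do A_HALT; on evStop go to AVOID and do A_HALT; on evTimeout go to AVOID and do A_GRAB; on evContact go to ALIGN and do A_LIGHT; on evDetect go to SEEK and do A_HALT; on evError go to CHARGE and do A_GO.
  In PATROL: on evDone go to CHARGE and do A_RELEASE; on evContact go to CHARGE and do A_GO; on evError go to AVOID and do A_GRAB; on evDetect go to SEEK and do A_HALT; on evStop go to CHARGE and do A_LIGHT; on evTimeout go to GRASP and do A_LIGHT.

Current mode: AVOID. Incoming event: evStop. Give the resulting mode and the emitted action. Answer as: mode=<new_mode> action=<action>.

current mode = AVOID; filter table to that mode:
  (AVOID, evContact) → (ALIGN, A_RELEASE)
  (AVOID, evDetect) → (SEEK, A_LIGHT)
  (AVOID, evError) → (SEEK, A_HALT)
  (AVOID, evTimeout) → (GRASP, A_GRAB)
  (AVOID, evStop) → (SEEK, A_PING)  ← event matches
  (AVOID, evDone) → (GRASP, A_GO)
event = evStop selects (SEEK, A_PING)

mode=SEEK action=A_PING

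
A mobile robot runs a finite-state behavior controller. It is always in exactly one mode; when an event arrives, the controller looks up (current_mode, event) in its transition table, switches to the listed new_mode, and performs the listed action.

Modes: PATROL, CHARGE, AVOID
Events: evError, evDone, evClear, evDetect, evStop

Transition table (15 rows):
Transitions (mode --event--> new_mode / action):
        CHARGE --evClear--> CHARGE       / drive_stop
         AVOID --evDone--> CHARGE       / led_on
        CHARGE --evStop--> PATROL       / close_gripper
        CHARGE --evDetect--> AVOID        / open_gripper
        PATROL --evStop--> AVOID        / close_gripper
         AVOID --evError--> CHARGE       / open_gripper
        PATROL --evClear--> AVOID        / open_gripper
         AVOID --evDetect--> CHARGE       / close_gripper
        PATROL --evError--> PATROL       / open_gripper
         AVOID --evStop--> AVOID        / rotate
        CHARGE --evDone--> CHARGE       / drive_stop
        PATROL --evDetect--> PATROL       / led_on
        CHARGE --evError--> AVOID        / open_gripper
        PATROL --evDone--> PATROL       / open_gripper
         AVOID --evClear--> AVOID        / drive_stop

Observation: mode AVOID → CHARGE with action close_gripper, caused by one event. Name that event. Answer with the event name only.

try evError: (AVOID, evError) → (CHARGE, open_gripper)
try evDone: (AVOID, evDone) → (CHARGE, led_on)
try evClear: (AVOID, evClear) → (AVOID, drive_stop)
try evDetect: (AVOID, evDetect) → (CHARGE, close_gripper)  ← matches
try evStop: (AVOID, evStop) → (AVOID, rotate)

evDetect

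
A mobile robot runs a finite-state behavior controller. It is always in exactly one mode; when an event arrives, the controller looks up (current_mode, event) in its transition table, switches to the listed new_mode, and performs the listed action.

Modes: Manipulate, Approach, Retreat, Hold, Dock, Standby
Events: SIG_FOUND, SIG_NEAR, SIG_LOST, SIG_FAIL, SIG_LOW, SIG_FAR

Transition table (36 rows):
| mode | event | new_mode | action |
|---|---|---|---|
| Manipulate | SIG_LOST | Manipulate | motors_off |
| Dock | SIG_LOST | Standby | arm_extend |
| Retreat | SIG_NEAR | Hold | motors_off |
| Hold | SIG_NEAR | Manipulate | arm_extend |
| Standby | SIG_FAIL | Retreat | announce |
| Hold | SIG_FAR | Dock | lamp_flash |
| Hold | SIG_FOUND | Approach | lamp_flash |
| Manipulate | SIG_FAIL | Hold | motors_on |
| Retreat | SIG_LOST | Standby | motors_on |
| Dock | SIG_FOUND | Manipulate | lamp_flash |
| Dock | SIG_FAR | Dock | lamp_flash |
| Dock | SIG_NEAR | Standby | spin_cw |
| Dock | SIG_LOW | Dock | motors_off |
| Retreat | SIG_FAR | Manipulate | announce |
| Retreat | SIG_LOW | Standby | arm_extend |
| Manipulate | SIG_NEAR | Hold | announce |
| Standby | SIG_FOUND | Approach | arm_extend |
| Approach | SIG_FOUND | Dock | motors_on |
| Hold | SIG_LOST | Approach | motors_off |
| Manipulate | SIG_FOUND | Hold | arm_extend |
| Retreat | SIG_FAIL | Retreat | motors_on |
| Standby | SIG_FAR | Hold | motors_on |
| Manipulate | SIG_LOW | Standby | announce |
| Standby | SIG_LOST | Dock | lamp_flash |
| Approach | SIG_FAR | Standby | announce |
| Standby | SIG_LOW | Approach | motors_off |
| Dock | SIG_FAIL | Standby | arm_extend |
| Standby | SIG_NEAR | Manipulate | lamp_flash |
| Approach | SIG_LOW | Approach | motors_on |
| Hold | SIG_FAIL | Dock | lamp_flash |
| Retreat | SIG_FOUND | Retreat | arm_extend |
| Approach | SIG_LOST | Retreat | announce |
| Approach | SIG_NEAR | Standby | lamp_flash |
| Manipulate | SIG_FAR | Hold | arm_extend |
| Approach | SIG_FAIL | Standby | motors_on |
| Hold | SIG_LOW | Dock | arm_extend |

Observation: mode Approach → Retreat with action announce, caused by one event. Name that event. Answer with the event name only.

SIG_LOST

try SIG_FOUND: (Approach, SIG_FOUND) → (Dock, motors_on)
try SIG_NEAR: (Approach, SIG_NEAR) → (Standby, lamp_flash)
try SIG_LOST: (Approach, SIG_LOST) → (Retreat, announce)  ← matches
try SIG_FAIL: (Approach, SIG_FAIL) → (Standby, motors_on)
try SIG_LOW: (Approach, SIG_LOW) → (Approach, motors_on)
try SIG_FAR: (Approach, SIG_FAR) → (Standby, announce)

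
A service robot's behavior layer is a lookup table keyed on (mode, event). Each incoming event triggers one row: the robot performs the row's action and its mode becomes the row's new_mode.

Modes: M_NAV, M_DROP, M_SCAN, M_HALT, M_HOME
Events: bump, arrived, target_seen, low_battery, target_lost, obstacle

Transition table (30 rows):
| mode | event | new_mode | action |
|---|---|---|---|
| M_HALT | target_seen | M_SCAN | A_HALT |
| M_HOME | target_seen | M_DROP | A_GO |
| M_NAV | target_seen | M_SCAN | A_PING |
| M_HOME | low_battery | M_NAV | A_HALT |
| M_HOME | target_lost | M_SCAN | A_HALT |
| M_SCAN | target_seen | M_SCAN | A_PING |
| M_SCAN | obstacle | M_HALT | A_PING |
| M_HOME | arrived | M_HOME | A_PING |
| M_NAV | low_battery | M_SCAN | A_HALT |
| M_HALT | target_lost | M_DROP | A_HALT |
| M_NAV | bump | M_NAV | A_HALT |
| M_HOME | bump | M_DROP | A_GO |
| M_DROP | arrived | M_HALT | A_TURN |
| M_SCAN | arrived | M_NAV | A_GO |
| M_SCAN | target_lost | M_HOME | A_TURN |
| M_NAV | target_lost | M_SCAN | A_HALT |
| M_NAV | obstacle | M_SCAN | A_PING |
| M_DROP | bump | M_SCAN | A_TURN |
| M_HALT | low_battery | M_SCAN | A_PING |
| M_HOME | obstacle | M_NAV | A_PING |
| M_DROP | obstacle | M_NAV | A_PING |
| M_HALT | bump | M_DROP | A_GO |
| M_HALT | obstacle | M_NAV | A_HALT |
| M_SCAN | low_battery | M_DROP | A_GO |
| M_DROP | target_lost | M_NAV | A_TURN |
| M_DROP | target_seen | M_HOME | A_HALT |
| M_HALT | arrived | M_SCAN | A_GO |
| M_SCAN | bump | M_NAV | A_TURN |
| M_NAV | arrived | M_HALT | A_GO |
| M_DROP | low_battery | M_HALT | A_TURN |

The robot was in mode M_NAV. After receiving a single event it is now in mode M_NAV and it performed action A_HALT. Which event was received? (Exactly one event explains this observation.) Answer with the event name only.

bump

try bump: (M_NAV, bump) → (M_NAV, A_HALT)  ← matches
try arrived: (M_NAV, arrived) → (M_HALT, A_GO)
try target_seen: (M_NAV, target_seen) → (M_SCAN, A_PING)
try low_battery: (M_NAV, low_battery) → (M_SCAN, A_HALT)
try target_lost: (M_NAV, target_lost) → (M_SCAN, A_HALT)
try obstacle: (M_NAV, obstacle) → (M_SCAN, A_PING)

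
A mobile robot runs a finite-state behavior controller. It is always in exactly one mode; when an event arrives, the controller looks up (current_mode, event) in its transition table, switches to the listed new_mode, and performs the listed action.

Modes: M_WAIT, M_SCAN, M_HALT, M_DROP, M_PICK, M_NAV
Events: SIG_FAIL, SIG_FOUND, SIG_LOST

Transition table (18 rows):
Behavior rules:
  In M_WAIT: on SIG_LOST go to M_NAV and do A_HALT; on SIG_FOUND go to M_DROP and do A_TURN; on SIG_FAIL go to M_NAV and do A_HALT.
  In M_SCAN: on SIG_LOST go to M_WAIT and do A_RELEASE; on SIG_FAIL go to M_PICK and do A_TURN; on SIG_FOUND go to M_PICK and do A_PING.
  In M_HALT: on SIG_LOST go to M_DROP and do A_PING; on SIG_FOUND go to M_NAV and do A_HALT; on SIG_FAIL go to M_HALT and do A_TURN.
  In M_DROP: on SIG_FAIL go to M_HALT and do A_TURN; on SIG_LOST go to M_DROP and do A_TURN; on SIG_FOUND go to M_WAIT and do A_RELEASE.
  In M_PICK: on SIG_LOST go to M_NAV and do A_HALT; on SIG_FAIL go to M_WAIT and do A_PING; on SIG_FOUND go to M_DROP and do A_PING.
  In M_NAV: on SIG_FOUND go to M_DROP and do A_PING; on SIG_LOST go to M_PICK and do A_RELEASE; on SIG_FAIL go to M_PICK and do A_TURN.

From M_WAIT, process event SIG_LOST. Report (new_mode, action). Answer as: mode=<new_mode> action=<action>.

mode=M_NAV action=A_HALT

current mode = M_WAIT; filter table to that mode:
  (M_WAIT, SIG_LOST) → (M_NAV, A_HALT)  ← event matches
  (M_WAIT, SIG_FOUND) → (M_DROP, A_TURN)
  (M_WAIT, SIG_FAIL) → (M_NAV, A_HALT)
event = SIG_LOST selects (M_NAV, A_HALT)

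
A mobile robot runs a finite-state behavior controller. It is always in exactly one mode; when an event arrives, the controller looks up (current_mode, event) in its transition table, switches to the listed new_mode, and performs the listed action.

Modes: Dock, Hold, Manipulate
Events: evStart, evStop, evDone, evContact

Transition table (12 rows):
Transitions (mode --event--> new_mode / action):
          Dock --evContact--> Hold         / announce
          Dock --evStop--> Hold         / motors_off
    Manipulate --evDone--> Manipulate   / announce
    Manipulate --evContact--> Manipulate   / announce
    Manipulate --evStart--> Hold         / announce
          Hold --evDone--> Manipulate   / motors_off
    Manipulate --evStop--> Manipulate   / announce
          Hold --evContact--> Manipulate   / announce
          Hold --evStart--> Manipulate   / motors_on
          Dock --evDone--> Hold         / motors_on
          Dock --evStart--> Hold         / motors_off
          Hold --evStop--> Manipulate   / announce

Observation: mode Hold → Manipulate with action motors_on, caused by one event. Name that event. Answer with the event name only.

try evStart: (Hold, evStart) → (Manipulate, motors_on)  ← matches
try evStop: (Hold, evStop) → (Manipulate, announce)
try evDone: (Hold, evDone) → (Manipulate, motors_off)
try evContact: (Hold, evContact) → (Manipulate, announce)

evStart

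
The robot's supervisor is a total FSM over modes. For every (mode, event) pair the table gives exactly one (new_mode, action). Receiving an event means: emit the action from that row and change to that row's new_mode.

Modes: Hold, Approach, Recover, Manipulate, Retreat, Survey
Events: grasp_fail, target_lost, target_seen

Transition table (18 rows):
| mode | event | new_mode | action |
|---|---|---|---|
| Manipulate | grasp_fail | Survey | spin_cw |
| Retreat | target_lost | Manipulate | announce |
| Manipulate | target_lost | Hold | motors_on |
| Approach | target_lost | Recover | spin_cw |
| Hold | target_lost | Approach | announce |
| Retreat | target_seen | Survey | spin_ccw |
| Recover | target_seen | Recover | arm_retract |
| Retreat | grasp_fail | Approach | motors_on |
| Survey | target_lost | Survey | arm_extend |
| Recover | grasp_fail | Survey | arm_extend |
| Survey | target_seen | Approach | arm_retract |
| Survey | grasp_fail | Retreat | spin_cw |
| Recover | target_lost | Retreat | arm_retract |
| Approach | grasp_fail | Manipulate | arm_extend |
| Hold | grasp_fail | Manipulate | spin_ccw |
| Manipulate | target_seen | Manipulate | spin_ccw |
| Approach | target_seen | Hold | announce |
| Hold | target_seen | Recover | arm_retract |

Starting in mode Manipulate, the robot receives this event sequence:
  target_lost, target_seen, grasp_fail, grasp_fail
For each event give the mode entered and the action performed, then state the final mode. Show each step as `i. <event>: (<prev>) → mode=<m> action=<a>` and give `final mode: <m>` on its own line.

1. target_lost: (Manipulate) → mode=Hold action=motors_on
2. target_seen: (Hold) → mode=Recover action=arm_retract
3. grasp_fail: (Recover) → mode=Survey action=arm_extend
4. grasp_fail: (Survey) → mode=Retreat action=spin_cw

final mode: Retreat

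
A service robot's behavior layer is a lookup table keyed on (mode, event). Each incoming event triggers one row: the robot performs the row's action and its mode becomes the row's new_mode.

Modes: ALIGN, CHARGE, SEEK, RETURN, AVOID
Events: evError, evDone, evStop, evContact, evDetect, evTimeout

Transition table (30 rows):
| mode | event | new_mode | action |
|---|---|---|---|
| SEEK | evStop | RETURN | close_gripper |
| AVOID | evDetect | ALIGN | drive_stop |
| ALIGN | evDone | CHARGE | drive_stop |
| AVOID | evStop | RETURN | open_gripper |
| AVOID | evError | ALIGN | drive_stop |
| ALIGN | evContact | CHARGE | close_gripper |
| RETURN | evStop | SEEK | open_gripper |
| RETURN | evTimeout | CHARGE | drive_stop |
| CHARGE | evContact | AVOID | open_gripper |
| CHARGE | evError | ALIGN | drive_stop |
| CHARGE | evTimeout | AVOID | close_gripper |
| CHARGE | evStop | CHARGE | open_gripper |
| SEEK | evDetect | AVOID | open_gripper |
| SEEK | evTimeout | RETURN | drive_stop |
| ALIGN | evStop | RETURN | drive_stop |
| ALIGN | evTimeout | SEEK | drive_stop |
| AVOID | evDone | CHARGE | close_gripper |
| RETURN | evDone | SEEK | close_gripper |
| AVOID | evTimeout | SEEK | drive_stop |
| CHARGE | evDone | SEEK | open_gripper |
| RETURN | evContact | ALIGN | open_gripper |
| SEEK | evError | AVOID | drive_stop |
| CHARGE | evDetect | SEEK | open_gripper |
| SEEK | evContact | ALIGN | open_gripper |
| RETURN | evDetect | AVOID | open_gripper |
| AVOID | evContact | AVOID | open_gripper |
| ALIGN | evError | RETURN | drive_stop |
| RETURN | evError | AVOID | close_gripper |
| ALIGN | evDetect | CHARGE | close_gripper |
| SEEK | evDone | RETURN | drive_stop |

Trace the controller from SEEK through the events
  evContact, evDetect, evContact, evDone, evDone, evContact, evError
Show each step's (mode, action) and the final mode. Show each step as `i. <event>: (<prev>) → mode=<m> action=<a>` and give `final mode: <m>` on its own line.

final mode: RETURN

1. evContact: (SEEK) → mode=ALIGN action=open_gripper
2. evDetect: (ALIGN) → mode=CHARGE action=close_gripper
3. evContact: (CHARGE) → mode=AVOID action=open_gripper
4. evDone: (AVOID) → mode=CHARGE action=close_gripper
5. evDone: (CHARGE) → mode=SEEK action=open_gripper
6. evContact: (SEEK) → mode=ALIGN action=open_gripper
7. evError: (ALIGN) → mode=RETURN action=drive_stop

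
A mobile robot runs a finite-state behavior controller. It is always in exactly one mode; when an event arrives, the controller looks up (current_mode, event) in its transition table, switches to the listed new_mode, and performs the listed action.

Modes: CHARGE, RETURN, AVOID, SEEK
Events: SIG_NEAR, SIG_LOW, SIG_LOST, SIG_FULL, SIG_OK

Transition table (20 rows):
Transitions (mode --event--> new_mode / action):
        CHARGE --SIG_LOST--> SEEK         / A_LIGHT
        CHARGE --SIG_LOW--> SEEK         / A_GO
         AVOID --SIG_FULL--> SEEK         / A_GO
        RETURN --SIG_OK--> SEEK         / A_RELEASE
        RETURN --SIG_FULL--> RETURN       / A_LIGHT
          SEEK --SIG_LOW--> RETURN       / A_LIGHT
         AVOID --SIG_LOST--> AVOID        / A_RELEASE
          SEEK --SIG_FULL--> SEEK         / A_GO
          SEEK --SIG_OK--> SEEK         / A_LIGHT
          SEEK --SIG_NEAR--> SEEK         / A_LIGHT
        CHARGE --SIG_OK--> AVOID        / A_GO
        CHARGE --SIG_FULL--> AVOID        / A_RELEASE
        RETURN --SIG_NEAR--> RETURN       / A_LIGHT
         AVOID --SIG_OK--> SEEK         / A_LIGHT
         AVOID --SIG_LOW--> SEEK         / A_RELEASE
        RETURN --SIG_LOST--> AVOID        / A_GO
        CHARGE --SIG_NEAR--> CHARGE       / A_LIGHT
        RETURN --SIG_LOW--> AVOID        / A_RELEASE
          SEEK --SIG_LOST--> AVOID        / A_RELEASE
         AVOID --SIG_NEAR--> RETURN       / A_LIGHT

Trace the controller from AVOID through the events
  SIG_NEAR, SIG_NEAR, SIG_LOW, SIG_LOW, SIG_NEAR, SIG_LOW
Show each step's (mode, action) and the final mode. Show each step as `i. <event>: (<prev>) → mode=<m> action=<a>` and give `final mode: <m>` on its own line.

final mode: RETURN

1. SIG_NEAR: (AVOID) → mode=RETURN action=A_LIGHT
2. SIG_NEAR: (RETURN) → mode=RETURN action=A_LIGHT
3. SIG_LOW: (RETURN) → mode=AVOID action=A_RELEASE
4. SIG_LOW: (AVOID) → mode=SEEK action=A_RELEASE
5. SIG_NEAR: (SEEK) → mode=SEEK action=A_LIGHT
6. SIG_LOW: (SEEK) → mode=RETURN action=A_LIGHT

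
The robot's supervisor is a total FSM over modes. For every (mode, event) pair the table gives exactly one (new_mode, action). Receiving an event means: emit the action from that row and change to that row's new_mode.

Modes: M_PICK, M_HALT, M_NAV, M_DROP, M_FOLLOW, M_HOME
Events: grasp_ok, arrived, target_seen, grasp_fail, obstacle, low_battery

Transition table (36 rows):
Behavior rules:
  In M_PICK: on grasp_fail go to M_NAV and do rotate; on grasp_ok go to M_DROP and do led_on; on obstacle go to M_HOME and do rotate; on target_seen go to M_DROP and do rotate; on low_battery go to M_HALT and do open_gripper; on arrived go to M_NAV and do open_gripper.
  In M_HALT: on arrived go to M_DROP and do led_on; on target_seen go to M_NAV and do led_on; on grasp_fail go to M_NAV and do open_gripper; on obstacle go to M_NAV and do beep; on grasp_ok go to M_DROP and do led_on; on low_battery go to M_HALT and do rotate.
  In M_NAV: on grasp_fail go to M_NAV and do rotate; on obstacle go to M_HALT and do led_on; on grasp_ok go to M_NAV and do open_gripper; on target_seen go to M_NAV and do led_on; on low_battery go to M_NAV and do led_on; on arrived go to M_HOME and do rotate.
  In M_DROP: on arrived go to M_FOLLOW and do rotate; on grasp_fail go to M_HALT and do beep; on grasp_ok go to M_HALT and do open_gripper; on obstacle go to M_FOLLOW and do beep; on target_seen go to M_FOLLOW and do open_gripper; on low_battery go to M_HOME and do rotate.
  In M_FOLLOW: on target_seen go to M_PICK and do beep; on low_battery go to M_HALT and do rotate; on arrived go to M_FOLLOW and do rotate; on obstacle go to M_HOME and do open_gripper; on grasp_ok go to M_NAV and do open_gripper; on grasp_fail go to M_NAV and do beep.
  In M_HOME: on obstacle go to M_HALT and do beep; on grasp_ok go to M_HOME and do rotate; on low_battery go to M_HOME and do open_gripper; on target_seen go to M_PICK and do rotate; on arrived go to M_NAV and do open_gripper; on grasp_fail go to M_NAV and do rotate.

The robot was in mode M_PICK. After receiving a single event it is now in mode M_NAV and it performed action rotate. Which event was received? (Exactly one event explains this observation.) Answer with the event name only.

try grasp_ok: (M_PICK, grasp_ok) → (M_DROP, led_on)
try arrived: (M_PICK, arrived) → (M_NAV, open_gripper)
try target_seen: (M_PICK, target_seen) → (M_DROP, rotate)
try grasp_fail: (M_PICK, grasp_fail) → (M_NAV, rotate)  ← matches
try obstacle: (M_PICK, obstacle) → (M_HOME, rotate)
try low_battery: (M_PICK, low_battery) → (M_HALT, open_gripper)

grasp_fail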